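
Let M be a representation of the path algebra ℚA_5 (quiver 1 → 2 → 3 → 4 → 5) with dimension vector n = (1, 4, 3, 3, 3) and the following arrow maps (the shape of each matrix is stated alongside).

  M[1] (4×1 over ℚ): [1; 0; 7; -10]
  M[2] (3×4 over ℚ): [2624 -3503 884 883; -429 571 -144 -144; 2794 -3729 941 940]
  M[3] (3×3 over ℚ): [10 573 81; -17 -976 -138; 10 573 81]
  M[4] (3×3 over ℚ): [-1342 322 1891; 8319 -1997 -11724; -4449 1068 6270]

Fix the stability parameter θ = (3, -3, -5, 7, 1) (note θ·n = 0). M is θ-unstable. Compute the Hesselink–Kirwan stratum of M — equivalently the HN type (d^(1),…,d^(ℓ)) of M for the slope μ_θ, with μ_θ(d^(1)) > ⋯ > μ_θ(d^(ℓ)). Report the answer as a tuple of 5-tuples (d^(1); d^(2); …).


Via rank(M_{q-1}∘⋯∘M_p): M ≅ I[1,3], I[2,2], I[2,5]^2, I[4,5].
μ_θ-semistable layers: μ^(1)=4; μ^(2)=-5/3; μ^(3)=-3; μ^(4)=-4

((0, 0, 0, 3, 3); (1, 1, 1, 0, 0); (0, 1, 0, 0, 0); (0, 2, 2, 0, 0))


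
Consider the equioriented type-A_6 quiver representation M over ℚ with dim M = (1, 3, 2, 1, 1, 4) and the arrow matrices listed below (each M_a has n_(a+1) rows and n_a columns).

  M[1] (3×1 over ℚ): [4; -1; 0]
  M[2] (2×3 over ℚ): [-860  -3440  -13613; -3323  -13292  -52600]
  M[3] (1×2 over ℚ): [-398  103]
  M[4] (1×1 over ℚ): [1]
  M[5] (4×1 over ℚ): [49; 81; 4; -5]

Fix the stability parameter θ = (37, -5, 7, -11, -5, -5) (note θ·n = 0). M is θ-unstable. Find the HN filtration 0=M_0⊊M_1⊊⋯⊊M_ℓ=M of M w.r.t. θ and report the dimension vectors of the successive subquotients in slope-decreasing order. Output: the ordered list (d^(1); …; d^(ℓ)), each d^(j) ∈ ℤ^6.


Barcode: M ≅ I[1,2], I[2,3], I[2,6], I[6,6]^3. HN layers by μ_θ (4 steps, strictly decreasing):
  μ^(1)=16; μ^(2)=7; μ^(3)=-7/2; μ^(4)=-5

((1, 1, 0, 0, 0, 0); (0, 0, 1, 0, 0, 0); (0, 0, 1, 1, 1, 1); (0, 2, 0, 0, 0, 3))


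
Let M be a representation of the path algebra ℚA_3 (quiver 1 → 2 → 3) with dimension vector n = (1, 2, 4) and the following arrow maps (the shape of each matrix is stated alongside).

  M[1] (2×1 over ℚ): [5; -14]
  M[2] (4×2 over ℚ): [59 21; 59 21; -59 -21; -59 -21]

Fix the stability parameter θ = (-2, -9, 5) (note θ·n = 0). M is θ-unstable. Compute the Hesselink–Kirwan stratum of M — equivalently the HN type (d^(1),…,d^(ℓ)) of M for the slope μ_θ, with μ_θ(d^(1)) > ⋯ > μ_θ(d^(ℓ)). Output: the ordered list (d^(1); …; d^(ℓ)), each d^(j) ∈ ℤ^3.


Interval decomposition of M: I[1,3], I[2,2], I[3,3]^3.
HN type (ℓ=3): μ^(1)=5; μ^(2)=-11/2; μ^(3)=-9

((0, 0, 4); (1, 1, 0); (0, 1, 0))


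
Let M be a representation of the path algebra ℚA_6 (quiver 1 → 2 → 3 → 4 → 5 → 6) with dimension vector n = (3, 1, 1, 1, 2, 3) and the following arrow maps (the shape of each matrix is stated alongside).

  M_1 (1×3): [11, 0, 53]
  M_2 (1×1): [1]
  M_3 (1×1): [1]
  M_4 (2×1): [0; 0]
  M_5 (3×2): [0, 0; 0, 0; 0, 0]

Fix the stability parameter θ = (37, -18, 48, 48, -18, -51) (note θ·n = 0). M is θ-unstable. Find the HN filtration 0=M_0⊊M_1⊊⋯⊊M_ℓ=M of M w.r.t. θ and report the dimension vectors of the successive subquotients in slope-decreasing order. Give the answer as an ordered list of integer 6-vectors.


Interval decomposition of M: I[1,1]^2, I[1,4], I[5,5]^2, I[6,6]^3.
HN type (ℓ=5): μ^(1)=48; μ^(2)=37; μ^(3)=19/2; μ^(4)=-18; μ^(5)=-51

((0, 0, 1, 1, 0, 0); (2, 0, 0, 0, 0, 0); (1, 1, 0, 0, 0, 0); (0, 0, 0, 0, 2, 0); (0, 0, 0, 0, 0, 3))


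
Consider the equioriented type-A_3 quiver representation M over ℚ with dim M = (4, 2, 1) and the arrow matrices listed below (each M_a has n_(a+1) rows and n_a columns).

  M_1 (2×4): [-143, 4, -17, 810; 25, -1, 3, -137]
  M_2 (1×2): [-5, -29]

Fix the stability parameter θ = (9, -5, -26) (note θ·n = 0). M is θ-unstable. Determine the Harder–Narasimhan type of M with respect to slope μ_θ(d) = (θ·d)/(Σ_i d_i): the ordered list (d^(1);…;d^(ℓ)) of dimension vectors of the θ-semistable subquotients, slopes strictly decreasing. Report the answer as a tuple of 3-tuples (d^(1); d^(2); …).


Barcode: M ≅ I[1,1]^2, I[1,2], I[1,3]. HN layers by μ_θ (3 steps, strictly decreasing):
  μ^(1)=9; μ^(2)=2; μ^(3)=-22/3

((2, 0, 0); (1, 1, 0); (1, 1, 1))


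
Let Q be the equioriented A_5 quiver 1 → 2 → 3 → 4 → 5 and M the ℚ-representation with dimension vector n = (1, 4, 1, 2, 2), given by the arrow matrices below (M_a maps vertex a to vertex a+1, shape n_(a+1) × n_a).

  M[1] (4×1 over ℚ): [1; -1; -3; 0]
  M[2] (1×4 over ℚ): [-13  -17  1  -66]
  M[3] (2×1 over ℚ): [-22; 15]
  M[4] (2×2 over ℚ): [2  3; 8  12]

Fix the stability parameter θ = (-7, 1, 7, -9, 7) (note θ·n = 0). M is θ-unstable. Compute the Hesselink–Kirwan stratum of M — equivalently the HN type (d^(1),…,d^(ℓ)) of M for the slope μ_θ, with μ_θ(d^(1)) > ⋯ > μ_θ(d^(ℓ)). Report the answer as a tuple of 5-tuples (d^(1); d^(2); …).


Barcode: M ≅ I[1,5], I[2,2]^3, I[4,4], I[5,5]. HN layers by μ_θ (5 steps, strictly decreasing):
  μ^(1)=7; μ^(2)=1; μ^(3)=-1/3; μ^(4)=-7; μ^(5)=-9

((0, 0, 0, 0, 2); (0, 3, 0, 0, 0); (0, 1, 1, 1, 0); (1, 0, 0, 0, 0); (0, 0, 0, 1, 0))


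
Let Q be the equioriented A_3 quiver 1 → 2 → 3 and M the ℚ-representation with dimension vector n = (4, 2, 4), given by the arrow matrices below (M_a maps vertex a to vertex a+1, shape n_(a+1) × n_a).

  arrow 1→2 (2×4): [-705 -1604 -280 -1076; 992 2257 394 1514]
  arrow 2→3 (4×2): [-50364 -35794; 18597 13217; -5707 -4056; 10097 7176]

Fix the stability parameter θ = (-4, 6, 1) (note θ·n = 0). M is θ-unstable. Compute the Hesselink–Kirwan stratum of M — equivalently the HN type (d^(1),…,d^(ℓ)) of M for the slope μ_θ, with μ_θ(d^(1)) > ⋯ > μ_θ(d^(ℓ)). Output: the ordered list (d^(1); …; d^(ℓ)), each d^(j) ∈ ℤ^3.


Barcode: M ≅ I[1,1]^2, I[1,3]^2, I[3,3]^2. HN layers by μ_θ (3 steps, strictly decreasing):
  μ^(1)=7/2; μ^(2)=1; μ^(3)=-4

((0, 2, 2); (0, 0, 2); (4, 0, 0))


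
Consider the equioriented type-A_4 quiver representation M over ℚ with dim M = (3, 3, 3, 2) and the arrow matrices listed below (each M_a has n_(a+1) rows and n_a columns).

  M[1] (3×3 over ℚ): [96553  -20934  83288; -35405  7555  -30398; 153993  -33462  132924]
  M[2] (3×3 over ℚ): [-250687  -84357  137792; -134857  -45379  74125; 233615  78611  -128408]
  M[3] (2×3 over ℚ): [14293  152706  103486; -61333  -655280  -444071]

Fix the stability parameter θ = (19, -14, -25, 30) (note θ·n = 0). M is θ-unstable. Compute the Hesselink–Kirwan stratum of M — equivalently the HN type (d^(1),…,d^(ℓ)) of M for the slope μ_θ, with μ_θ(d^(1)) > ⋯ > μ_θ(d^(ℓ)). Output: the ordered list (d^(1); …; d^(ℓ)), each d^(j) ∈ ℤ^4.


Barcode: M ≅ I[1,3], I[1,4]^2. HN layers by μ_θ (2 steps, strictly decreasing):
  μ^(1)=30; μ^(2)=-20/3

((0, 0, 0, 2); (3, 3, 3, 0))


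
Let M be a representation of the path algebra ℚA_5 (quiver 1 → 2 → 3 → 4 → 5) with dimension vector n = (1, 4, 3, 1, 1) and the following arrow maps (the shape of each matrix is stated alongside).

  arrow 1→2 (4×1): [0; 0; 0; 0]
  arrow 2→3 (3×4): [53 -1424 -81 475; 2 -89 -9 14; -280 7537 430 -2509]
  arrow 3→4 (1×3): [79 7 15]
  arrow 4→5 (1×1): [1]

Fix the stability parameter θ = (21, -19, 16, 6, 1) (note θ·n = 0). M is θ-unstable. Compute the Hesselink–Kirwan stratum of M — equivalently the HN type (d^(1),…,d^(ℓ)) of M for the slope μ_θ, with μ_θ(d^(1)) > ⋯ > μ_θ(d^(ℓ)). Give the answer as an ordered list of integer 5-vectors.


Via rank(M_{q-1}∘⋯∘M_p): M ≅ I[1,1], I[2,2], I[2,3]^2, I[2,5].
μ_θ-semistable layers: μ^(1)=21; μ^(2)=16; μ^(3)=23/3; μ^(4)=-19

((1, 0, 0, 0, 0); (0, 0, 2, 0, 0); (0, 0, 1, 1, 1); (0, 4, 0, 0, 0))


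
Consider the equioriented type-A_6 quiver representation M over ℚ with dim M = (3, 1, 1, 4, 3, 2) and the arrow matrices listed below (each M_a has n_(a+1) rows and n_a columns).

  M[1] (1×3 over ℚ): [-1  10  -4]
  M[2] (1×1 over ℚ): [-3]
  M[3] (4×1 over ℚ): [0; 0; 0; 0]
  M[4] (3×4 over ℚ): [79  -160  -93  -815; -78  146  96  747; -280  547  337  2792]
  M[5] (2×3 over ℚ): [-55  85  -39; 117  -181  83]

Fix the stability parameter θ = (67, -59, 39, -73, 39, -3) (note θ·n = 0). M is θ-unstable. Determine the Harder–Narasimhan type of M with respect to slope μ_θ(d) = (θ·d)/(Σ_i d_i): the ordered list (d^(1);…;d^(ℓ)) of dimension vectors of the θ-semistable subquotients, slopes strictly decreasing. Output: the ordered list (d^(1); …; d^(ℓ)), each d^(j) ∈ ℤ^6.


Barcode: M ≅ I[1,1]^2, I[1,3], I[4,4], I[4,5], I[4,6]^2. HN layers by μ_θ (5 steps, strictly decreasing):
  μ^(1)=67; μ^(2)=39; μ^(3)=18; μ^(4)=4; μ^(5)=-73

((2, 0, 0, 0, 0, 0); (0, 0, 1, 0, 1, 0); (0, 0, 0, 0, 2, 2); (1, 1, 0, 0, 0, 0); (0, 0, 0, 4, 0, 0))


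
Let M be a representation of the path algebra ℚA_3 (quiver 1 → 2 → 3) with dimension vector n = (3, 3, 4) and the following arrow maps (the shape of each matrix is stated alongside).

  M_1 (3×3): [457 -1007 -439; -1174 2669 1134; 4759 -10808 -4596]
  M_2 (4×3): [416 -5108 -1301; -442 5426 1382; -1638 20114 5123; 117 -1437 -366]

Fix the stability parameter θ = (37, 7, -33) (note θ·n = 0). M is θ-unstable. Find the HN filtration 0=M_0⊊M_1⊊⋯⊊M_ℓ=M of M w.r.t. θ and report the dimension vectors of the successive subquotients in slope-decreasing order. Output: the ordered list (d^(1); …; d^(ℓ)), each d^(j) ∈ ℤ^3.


Barcode: M ≅ I[1,2], I[1,3]^2, I[3,3]^2. HN layers by μ_θ (3 steps, strictly decreasing):
  μ^(1)=22; μ^(2)=11/3; μ^(3)=-33

((1, 1, 0); (2, 2, 2); (0, 0, 2))


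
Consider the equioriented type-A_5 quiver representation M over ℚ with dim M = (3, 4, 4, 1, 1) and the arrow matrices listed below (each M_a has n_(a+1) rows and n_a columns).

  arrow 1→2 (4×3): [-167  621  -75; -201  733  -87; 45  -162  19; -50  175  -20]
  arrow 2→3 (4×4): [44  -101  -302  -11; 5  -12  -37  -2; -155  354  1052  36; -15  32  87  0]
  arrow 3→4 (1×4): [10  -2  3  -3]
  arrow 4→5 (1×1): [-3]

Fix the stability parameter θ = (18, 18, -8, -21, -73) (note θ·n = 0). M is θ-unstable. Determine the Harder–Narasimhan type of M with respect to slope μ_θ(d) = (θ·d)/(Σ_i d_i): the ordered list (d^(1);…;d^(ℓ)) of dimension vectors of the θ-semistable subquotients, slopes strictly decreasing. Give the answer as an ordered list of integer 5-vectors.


Barcode: M ≅ I[1,3]^2, I[1,5], I[2,3]. HN layers by μ_θ (3 steps, strictly decreasing):
  μ^(1)=28/3; μ^(2)=5; μ^(3)=-66/5

((2, 2, 2, 0, 0); (0, 1, 1, 0, 0); (1, 1, 1, 1, 1))


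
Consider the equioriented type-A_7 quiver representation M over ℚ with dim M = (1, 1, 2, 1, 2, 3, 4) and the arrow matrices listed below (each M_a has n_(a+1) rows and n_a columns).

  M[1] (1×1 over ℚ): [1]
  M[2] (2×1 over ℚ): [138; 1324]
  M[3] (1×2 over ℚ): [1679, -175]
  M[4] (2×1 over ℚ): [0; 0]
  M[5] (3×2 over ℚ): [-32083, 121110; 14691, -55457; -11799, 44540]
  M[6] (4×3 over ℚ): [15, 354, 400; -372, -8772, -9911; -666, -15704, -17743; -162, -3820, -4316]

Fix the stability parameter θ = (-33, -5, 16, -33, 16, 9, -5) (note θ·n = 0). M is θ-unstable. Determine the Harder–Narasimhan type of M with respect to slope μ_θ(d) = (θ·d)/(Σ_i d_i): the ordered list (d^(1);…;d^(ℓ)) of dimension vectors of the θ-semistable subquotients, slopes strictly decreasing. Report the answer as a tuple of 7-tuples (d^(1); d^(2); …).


Barcode: M ≅ I[1,4], I[3,3], I[5,6], I[5,7], I[6,7], I[7,7]^2. HN layers by μ_θ (7 steps, strictly decreasing):
  μ^(1)=16; μ^(2)=25/2; μ^(3)=20/3; μ^(4)=2; μ^(5)=-5; μ^(6)=-22/3; μ^(7)=-33

((0, 0, 1, 0, 0, 0, 0); (0, 0, 0, 0, 1, 1, 0); (0, 0, 0, 0, 1, 1, 1); (0, 0, 0, 0, 0, 1, 1); (0, 0, 0, 0, 0, 0, 2); (0, 1, 1, 1, 0, 0, 0); (1, 0, 0, 0, 0, 0, 0))


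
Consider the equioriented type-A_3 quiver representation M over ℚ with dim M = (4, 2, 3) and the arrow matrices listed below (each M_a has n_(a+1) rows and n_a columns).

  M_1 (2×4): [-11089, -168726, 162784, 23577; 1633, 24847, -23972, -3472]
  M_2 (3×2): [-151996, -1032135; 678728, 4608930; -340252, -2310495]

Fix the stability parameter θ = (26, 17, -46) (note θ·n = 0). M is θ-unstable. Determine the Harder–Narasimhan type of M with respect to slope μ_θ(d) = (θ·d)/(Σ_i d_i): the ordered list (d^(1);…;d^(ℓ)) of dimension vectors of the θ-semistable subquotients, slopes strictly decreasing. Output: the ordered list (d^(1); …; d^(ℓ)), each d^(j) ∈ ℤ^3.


Barcode: M ≅ I[1,1]^2, I[1,2], I[1,3], I[3,3]^2. HN layers by μ_θ (4 steps, strictly decreasing):
  μ^(1)=26; μ^(2)=43/2; μ^(3)=-1; μ^(4)=-46

((2, 0, 0); (1, 1, 0); (1, 1, 1); (0, 0, 2))


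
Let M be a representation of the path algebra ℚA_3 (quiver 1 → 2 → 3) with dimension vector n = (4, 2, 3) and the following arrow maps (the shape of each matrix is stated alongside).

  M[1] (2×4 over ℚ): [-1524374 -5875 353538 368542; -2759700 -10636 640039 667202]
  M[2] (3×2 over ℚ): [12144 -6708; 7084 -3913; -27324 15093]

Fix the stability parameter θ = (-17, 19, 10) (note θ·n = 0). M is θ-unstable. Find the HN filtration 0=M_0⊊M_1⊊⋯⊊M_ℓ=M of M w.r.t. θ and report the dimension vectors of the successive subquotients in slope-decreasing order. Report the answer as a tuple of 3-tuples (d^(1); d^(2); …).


Via rank(M_{q-1}∘⋯∘M_p): M ≅ I[1,1]^2, I[1,2], I[1,3], I[3,3]^2.
μ_θ-semistable layers: μ^(1)=19; μ^(2)=29/2; μ^(3)=10; μ^(4)=-17

((0, 1, 0); (0, 1, 1); (0, 0, 2); (4, 0, 0))


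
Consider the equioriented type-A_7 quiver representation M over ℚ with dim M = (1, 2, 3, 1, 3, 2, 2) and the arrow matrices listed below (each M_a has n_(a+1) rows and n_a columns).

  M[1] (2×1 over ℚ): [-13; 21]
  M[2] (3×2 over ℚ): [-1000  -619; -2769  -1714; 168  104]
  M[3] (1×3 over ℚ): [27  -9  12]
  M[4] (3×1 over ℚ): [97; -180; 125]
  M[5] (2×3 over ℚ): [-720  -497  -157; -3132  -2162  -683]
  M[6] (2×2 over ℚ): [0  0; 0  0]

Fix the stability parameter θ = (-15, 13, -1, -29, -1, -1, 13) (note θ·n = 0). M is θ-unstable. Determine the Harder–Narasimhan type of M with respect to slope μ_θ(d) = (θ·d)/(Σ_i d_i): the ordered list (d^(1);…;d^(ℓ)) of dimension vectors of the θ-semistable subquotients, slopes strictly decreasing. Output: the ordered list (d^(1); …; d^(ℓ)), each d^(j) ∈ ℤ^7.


Barcode: M ≅ I[1,3], I[2,6], I[3,3], I[5,5], I[5,6], I[7,7]^2. HN layers by μ_θ (5 steps, strictly decreasing):
  μ^(1)=13; μ^(2)=6; μ^(3)=-1; μ^(4)=-17/3; μ^(5)=-15

((0, 0, 0, 0, 0, 0, 2); (0, 1, 1, 0, 0, 0, 0); (0, 0, 1, 0, 3, 2, 0); (0, 1, 1, 1, 0, 0, 0); (1, 0, 0, 0, 0, 0, 0))


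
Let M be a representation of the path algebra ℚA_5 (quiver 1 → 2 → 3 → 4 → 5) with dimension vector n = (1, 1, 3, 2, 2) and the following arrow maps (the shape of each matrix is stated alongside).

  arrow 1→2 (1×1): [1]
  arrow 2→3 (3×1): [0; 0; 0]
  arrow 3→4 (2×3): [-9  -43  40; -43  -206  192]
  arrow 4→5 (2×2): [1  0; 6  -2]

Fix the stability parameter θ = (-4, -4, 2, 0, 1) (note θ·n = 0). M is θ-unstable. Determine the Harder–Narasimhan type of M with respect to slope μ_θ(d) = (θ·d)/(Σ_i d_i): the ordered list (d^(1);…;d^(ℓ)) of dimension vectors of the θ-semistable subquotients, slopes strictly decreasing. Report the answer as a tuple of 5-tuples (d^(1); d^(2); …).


Interval decomposition of M: I[1,2], I[3,3], I[3,5]^2.
HN type (ℓ=3): μ^(1)=2; μ^(2)=1; μ^(3)=-4

((0, 0, 1, 0, 0); (0, 0, 2, 2, 2); (1, 1, 0, 0, 0))


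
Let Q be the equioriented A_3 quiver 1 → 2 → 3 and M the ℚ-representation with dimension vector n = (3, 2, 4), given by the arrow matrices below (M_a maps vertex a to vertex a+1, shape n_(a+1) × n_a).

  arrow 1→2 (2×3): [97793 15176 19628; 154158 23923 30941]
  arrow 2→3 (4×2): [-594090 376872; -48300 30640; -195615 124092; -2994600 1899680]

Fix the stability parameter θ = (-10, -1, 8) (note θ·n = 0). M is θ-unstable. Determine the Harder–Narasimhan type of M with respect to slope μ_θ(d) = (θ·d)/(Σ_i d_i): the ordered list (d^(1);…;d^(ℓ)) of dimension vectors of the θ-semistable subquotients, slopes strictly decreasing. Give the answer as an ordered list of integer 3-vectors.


Interval decomposition of M: I[1,1], I[1,2], I[1,3], I[3,3]^3.
HN type (ℓ=3): μ^(1)=8; μ^(2)=-1; μ^(3)=-10

((0, 0, 4); (0, 2, 0); (3, 0, 0))


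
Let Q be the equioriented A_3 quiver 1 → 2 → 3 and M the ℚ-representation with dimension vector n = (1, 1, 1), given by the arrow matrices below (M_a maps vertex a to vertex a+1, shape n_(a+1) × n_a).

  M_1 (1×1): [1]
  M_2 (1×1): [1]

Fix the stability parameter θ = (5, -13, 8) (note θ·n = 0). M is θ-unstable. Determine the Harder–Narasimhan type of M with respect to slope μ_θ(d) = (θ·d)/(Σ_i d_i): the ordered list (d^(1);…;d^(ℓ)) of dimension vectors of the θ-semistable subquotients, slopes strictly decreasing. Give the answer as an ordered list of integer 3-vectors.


Interval decomposition of M: I[1,3].
HN type (ℓ=2): μ^(1)=8; μ^(2)=-4

((0, 0, 1); (1, 1, 0))


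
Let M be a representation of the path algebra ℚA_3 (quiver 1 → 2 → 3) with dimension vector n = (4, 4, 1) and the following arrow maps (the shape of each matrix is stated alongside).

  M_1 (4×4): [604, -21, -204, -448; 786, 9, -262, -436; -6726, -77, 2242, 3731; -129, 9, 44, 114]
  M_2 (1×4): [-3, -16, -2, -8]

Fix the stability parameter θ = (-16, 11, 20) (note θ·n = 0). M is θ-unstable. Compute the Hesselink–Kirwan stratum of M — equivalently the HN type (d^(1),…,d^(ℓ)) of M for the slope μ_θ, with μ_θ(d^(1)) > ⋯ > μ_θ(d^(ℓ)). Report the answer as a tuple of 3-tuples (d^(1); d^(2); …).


Via rank(M_{q-1}∘⋯∘M_p): M ≅ I[1,2]^3, I[1,3].
μ_θ-semistable layers: μ^(1)=20; μ^(2)=11; μ^(3)=-16

((0, 0, 1); (0, 4, 0); (4, 0, 0))


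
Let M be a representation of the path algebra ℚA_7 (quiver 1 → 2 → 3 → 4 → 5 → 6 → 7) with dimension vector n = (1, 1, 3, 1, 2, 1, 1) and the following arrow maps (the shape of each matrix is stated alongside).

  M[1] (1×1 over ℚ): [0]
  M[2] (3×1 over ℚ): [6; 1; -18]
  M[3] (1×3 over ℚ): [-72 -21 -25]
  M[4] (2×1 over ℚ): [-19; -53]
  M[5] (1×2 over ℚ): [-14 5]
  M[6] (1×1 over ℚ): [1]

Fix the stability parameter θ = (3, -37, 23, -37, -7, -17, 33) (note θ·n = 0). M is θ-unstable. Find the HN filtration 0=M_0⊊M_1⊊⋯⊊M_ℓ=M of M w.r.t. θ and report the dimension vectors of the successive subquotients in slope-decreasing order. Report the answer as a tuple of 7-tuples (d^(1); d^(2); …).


Interval decomposition of M: I[1,1], I[2,7], I[3,3]^2, I[5,5].
HN type (ℓ=6): μ^(1)=33; μ^(2)=23; μ^(3)=3; μ^(4)=-7; μ^(5)=-19/2; μ^(6)=-37

((0, 0, 0, 0, 0, 0, 1); (0, 0, 2, 0, 0, 0, 0); (1, 0, 0, 0, 0, 0, 0); (0, 0, 0, 0, 1, 0, 0); (0, 0, 1, 1, 1, 1, 0); (0, 1, 0, 0, 0, 0, 0))


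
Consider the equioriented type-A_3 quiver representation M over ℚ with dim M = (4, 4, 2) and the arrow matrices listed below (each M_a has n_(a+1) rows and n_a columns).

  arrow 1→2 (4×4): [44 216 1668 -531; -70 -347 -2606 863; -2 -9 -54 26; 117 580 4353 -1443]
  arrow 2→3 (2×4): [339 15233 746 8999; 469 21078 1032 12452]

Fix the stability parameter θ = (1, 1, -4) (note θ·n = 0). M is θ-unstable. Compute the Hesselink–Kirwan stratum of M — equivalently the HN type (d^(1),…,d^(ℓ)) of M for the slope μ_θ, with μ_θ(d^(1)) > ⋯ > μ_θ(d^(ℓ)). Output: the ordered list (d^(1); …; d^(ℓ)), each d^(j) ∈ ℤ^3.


Via rank(M_{q-1}∘⋯∘M_p): M ≅ I[1,2]^2, I[1,3]^2.
μ_θ-semistable layers: μ^(1)=1; μ^(2)=-2/3

((2, 2, 0); (2, 2, 2))


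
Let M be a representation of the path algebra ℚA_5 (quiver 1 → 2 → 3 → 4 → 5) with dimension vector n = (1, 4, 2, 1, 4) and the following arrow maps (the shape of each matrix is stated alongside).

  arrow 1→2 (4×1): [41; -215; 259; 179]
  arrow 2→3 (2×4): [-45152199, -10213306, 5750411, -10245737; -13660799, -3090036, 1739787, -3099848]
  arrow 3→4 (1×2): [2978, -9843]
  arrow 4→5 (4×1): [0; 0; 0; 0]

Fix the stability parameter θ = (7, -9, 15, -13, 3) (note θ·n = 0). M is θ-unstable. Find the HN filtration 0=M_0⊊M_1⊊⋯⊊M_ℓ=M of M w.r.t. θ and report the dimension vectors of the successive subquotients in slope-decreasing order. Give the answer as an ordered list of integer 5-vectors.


Barcode: M ≅ I[1,3], I[2,2]^2, I[2,4], I[5,5]^4. HN layers by μ_θ (5 steps, strictly decreasing):
  μ^(1)=15; μ^(2)=3; μ^(3)=1; μ^(4)=-1; μ^(5)=-9

((0, 0, 1, 0, 0); (0, 0, 0, 0, 4); (0, 0, 1, 1, 0); (1, 1, 0, 0, 0); (0, 3, 0, 0, 0))


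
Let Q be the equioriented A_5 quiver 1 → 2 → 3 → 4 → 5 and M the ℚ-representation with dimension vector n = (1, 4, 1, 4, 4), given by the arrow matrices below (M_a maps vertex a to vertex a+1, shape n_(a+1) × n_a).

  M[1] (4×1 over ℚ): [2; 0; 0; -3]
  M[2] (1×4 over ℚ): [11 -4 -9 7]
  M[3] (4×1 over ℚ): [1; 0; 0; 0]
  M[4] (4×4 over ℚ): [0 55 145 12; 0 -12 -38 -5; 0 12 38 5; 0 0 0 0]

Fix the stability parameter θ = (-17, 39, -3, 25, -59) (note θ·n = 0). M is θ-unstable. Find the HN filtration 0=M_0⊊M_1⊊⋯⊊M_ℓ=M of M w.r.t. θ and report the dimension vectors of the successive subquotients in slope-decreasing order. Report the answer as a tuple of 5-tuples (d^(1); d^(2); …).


Via rank(M_{q-1}∘⋯∘M_p): M ≅ I[1,4], I[2,2]^3, I[4,4], I[4,5]^2, I[5,5]^2.
μ_θ-semistable layers: μ^(1)=39; μ^(2)=25; μ^(3)=18; μ^(4)=-17; μ^(5)=-59

((0, 3, 0, 0, 0); (0, 0, 0, 2, 0); (0, 1, 1, 0, 0); (1, 0, 0, 2, 2); (0, 0, 0, 0, 2))


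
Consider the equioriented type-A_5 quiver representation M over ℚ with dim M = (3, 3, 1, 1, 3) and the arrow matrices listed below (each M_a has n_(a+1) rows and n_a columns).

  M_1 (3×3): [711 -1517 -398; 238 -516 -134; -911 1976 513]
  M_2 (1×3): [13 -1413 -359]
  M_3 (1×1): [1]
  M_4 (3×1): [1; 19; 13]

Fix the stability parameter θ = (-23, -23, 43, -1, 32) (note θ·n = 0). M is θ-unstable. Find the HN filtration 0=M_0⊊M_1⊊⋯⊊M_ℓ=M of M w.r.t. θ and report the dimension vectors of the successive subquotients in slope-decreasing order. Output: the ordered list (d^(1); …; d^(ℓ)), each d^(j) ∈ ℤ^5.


Via rank(M_{q-1}∘⋯∘M_p): M ≅ I[1,1], I[1,2], I[1,5], I[2,2], I[5,5]^2.
μ_θ-semistable layers: μ^(1)=32; μ^(2)=21; μ^(3)=-23

((0, 0, 0, 0, 3); (0, 0, 1, 1, 0); (3, 3, 0, 0, 0))


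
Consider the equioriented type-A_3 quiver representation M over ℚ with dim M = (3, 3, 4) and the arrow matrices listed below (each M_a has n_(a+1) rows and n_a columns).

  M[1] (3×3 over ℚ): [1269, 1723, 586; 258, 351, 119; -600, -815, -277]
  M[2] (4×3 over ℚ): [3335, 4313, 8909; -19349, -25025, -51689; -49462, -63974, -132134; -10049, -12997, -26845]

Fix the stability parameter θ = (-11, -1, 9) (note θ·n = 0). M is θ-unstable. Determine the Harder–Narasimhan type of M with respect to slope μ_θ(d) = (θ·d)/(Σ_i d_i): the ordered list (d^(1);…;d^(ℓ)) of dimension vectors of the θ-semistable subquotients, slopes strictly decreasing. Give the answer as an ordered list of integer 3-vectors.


Barcode: M ≅ I[1,1], I[1,2], I[1,3], I[2,3], I[3,3]^2. HN layers by μ_θ (3 steps, strictly decreasing):
  μ^(1)=9; μ^(2)=-1; μ^(3)=-11

((0, 0, 4); (0, 3, 0); (3, 0, 0))


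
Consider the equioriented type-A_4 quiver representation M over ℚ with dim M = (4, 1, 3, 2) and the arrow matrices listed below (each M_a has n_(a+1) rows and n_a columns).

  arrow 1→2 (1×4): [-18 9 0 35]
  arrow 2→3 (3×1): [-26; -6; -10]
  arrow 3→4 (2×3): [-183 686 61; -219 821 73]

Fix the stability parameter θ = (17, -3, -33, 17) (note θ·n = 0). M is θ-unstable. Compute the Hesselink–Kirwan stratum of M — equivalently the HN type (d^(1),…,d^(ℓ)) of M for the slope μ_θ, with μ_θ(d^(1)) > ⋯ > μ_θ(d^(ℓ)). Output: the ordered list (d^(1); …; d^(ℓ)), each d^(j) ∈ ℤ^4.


Interval decomposition of M: I[1,1]^3, I[1,4], I[3,3], I[3,4].
HN type (ℓ=3): μ^(1)=17; μ^(2)=-19/3; μ^(3)=-33

((3, 0, 0, 2); (1, 1, 1, 0); (0, 0, 2, 0))


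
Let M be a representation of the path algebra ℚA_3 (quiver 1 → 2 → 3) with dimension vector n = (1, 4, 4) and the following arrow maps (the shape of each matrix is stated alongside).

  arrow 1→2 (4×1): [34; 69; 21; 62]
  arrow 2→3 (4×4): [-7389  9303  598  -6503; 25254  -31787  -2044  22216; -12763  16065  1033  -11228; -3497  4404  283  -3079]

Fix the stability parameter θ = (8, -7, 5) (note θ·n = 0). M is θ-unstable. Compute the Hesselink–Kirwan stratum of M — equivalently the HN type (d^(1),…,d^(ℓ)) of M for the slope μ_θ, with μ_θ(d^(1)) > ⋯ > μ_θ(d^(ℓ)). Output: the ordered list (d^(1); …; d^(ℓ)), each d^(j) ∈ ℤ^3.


Interval decomposition of M: I[1,3], I[2,3]^3.
HN type (ℓ=3): μ^(1)=5; μ^(2)=1/2; μ^(3)=-7

((0, 0, 4); (1, 1, 0); (0, 3, 0))


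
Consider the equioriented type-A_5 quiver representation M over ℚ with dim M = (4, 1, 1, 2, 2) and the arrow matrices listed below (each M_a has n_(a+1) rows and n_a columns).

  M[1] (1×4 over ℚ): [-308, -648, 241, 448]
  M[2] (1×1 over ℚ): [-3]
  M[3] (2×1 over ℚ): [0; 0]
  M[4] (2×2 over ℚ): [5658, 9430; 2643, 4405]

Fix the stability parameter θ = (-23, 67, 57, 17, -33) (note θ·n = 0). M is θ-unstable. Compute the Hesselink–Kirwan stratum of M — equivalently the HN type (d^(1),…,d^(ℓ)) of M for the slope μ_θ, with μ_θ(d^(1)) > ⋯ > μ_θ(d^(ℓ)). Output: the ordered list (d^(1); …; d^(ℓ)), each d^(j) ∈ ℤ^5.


Interval decomposition of M: I[1,1]^3, I[1,3], I[4,4], I[4,5], I[5,5].
HN type (ℓ=5): μ^(1)=62; μ^(2)=17; μ^(3)=-8; μ^(4)=-23; μ^(5)=-33

((0, 1, 1, 0, 0); (0, 0, 0, 1, 0); (0, 0, 0, 1, 1); (4, 0, 0, 0, 0); (0, 0, 0, 0, 1))


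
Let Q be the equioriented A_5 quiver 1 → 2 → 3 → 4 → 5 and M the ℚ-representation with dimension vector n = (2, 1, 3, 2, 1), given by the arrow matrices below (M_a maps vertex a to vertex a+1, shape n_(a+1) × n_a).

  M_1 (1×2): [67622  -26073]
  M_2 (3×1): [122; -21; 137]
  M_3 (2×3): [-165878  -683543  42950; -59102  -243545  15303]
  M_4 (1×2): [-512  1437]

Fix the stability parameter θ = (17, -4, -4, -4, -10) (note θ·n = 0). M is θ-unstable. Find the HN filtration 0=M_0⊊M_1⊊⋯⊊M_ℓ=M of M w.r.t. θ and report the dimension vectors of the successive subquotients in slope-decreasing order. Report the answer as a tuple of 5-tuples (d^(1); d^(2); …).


Interval decomposition of M: I[1,1], I[1,4], I[3,3], I[3,5].
HN type (ℓ=4): μ^(1)=17; μ^(2)=5/4; μ^(3)=-4; μ^(4)=-6

((1, 0, 0, 0, 0); (1, 1, 1, 1, 0); (0, 0, 1, 0, 0); (0, 0, 1, 1, 1))


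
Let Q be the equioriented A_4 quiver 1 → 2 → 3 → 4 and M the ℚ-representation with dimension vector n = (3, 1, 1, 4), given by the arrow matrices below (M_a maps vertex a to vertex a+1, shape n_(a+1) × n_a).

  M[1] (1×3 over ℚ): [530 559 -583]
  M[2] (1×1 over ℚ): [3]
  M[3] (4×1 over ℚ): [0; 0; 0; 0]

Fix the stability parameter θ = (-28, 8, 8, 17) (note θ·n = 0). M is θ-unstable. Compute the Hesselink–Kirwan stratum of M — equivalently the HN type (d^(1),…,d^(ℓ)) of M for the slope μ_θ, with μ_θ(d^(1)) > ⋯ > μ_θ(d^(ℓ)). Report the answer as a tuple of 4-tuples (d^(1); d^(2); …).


Barcode: M ≅ I[1,1]^2, I[1,3], I[4,4]^4. HN layers by μ_θ (3 steps, strictly decreasing):
  μ^(1)=17; μ^(2)=8; μ^(3)=-28

((0, 0, 0, 4); (0, 1, 1, 0); (3, 0, 0, 0))


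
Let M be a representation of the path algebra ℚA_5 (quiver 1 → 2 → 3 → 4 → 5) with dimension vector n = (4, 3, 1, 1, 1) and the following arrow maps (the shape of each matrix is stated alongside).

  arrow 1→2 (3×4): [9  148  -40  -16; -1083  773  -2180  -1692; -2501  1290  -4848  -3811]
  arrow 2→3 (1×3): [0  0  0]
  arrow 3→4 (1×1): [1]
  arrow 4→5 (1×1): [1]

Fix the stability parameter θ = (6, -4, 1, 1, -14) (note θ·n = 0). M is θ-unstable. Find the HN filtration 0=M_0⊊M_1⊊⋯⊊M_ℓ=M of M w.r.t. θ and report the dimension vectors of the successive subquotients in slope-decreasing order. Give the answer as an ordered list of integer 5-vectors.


Barcode: M ≅ I[1,1], I[1,2]^3, I[3,5]. HN layers by μ_θ (3 steps, strictly decreasing):
  μ^(1)=6; μ^(2)=1; μ^(3)=-4

((1, 0, 0, 0, 0); (3, 3, 0, 0, 0); (0, 0, 1, 1, 1))


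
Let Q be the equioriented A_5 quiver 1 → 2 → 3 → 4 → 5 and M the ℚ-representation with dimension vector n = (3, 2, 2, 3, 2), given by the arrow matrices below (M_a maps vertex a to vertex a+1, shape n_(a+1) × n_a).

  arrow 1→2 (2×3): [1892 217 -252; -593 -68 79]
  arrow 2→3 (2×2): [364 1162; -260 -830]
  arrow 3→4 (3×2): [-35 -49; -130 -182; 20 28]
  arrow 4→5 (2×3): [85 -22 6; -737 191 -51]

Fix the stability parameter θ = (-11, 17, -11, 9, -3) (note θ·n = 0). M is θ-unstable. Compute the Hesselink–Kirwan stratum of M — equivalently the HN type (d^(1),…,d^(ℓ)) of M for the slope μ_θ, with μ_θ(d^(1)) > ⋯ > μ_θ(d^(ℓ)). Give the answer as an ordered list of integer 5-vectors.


Barcode: M ≅ I[1,1], I[1,2], I[1,3], I[3,5], I[4,4], I[4,5]. HN layers by μ_θ (4 steps, strictly decreasing):
  μ^(1)=17; μ^(2)=9; μ^(3)=3; μ^(4)=-11

((0, 1, 0, 0, 0); (0, 0, 0, 1, 0); (0, 1, 1, 2, 2); (3, 0, 1, 0, 0))


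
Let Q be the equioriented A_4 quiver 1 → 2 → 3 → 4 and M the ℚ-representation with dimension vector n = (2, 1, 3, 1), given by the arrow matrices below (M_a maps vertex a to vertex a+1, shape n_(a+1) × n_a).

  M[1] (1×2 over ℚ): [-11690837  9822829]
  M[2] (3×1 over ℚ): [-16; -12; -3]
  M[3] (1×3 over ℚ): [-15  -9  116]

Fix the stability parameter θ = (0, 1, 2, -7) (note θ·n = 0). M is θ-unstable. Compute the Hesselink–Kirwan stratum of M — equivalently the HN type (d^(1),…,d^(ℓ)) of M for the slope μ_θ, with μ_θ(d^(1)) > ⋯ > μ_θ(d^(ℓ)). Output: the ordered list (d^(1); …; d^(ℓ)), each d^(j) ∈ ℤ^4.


Barcode: M ≅ I[1,1], I[1,3], I[3,3], I[3,4]. HN layers by μ_θ (4 steps, strictly decreasing):
  μ^(1)=2; μ^(2)=1; μ^(3)=0; μ^(4)=-5/2

((0, 0, 2, 0); (0, 1, 0, 0); (2, 0, 0, 0); (0, 0, 1, 1))


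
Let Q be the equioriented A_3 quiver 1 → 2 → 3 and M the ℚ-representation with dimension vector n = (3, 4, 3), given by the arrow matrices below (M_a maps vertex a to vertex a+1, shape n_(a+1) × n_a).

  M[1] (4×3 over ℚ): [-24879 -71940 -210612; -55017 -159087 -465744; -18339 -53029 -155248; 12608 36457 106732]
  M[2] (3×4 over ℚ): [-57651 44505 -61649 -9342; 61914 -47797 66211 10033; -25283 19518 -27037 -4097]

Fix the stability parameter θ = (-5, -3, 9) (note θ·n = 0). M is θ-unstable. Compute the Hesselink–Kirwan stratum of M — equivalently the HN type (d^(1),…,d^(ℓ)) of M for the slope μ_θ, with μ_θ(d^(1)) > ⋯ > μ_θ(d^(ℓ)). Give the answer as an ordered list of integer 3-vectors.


Via rank(M_{q-1}∘⋯∘M_p): M ≅ I[1,1], I[1,3]^2, I[2,2], I[2,3].
μ_θ-semistable layers: μ^(1)=9; μ^(2)=-3; μ^(3)=-5

((0, 0, 3); (0, 4, 0); (3, 0, 0))


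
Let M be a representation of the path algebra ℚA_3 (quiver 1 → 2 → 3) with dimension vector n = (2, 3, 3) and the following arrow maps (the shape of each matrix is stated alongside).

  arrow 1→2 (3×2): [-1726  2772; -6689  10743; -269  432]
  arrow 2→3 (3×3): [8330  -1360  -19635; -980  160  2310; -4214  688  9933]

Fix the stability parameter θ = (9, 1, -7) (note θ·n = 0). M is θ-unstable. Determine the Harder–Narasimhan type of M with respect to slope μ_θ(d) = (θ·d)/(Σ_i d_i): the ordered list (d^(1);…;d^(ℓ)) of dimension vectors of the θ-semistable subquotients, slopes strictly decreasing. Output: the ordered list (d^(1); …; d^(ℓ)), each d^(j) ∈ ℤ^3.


Via rank(M_{q-1}∘⋯∘M_p): M ≅ I[1,2], I[1,3], I[2,2], I[3,3]^2.
μ_θ-semistable layers: μ^(1)=5; μ^(2)=1; μ^(3)=-7

((1, 1, 0); (1, 2, 1); (0, 0, 2))


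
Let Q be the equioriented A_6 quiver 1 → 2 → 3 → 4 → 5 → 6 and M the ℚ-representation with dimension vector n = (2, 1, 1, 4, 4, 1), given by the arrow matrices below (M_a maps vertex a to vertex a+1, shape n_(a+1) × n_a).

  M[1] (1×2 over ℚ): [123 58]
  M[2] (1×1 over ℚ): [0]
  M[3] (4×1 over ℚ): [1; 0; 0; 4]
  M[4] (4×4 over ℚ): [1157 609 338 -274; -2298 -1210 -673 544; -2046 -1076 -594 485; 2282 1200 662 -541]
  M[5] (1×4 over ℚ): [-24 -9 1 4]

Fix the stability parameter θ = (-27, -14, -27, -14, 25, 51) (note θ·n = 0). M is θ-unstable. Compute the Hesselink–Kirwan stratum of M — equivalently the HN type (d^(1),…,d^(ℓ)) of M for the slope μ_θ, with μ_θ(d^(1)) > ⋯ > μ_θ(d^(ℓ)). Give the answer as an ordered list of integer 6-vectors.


Barcode: M ≅ I[1,1], I[1,2], I[3,5], I[4,4], I[4,5], I[4,6], I[5,5]. HN layers by μ_θ (4 steps, strictly decreasing):
  μ^(1)=51; μ^(2)=25; μ^(3)=-14; μ^(4)=-27

((0, 0, 0, 0, 0, 1); (0, 0, 0, 0, 4, 0); (0, 1, 0, 4, 0, 0); (2, 0, 1, 0, 0, 0))


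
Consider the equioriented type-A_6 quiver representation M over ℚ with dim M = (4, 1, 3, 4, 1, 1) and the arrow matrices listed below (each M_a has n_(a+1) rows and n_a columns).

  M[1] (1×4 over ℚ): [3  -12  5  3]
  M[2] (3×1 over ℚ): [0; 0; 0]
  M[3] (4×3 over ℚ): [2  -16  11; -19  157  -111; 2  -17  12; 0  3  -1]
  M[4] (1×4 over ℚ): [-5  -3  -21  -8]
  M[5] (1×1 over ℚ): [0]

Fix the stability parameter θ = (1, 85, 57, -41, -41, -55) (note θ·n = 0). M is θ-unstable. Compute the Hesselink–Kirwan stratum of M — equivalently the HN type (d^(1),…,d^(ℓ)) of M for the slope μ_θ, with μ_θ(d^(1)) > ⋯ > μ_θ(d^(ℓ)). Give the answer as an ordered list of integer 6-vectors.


Interval decomposition of M: I[1,1]^3, I[1,2], I[3,4]^2, I[3,5], I[4,4], I[6,6].
HN type (ℓ=6): μ^(1)=85; μ^(2)=8; μ^(3)=1; μ^(4)=-25/3; μ^(5)=-41; μ^(6)=-55

((0, 1, 0, 0, 0, 0); (0, 0, 2, 2, 0, 0); (4, 0, 0, 0, 0, 0); (0, 0, 1, 1, 1, 0); (0, 0, 0, 1, 0, 0); (0, 0, 0, 0, 0, 1))


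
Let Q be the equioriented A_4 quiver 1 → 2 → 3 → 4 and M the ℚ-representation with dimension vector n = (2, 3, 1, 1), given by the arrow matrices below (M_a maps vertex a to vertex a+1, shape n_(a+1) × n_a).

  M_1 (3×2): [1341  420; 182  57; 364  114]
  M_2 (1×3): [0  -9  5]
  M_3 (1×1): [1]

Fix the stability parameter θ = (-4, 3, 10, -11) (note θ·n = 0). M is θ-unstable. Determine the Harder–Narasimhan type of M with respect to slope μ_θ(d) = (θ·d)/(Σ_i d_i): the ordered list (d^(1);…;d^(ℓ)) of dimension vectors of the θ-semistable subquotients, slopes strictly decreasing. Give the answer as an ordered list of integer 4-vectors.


Barcode: M ≅ I[1,2], I[1,4], I[2,2]. HN layers by μ_θ (3 steps, strictly decreasing):
  μ^(1)=3; μ^(2)=2/3; μ^(3)=-4

((0, 2, 0, 0); (0, 1, 1, 1); (2, 0, 0, 0))


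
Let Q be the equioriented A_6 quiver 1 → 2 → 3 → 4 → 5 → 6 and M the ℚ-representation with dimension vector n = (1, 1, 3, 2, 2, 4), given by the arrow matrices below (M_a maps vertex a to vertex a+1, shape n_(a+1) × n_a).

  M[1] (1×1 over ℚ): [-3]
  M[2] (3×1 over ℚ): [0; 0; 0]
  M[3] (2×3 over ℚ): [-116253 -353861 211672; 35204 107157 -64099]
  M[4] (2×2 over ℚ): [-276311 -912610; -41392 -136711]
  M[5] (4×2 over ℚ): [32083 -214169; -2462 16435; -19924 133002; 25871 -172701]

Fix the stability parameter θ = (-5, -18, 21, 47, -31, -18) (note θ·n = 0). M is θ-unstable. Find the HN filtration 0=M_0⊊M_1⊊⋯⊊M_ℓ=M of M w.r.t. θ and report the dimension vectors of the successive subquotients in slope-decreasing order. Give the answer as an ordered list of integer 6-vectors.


Barcode: M ≅ I[1,2], I[3,3], I[3,6]^2, I[6,6]^2. HN layers by μ_θ (4 steps, strictly decreasing):
  μ^(1)=21; μ^(2)=19/4; μ^(3)=-23/2; μ^(4)=-18

((0, 0, 1, 0, 0, 0); (0, 0, 2, 2, 2, 2); (1, 1, 0, 0, 0, 0); (0, 0, 0, 0, 0, 2))


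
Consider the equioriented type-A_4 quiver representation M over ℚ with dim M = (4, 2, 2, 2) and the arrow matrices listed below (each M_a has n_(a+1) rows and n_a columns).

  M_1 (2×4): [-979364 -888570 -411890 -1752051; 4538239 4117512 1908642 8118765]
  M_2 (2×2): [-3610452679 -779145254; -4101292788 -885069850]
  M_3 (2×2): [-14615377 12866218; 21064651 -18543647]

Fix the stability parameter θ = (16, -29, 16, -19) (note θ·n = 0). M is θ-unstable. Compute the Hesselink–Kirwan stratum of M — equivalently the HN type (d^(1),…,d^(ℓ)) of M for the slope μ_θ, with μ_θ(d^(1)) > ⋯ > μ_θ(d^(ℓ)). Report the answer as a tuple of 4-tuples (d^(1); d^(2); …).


Interval decomposition of M: I[1,1]^2, I[1,4]^2.
HN type (ℓ=3): μ^(1)=16; μ^(2)=-3/2; μ^(3)=-13/2

((2, 0, 0, 0); (0, 0, 2, 2); (2, 2, 0, 0))


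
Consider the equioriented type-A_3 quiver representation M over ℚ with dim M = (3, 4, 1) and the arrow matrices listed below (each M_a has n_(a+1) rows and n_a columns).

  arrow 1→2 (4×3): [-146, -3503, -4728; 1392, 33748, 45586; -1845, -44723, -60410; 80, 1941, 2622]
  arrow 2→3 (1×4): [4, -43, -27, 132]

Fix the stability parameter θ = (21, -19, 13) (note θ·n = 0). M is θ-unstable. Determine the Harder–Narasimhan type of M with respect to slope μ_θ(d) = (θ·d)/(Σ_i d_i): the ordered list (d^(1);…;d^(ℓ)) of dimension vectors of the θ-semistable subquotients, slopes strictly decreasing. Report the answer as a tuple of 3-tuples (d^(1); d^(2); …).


Interval decomposition of M: I[1,2]^2, I[1,3], I[2,2].
HN type (ℓ=3): μ^(1)=13; μ^(2)=1; μ^(3)=-19

((0, 0, 1); (3, 3, 0); (0, 1, 0))


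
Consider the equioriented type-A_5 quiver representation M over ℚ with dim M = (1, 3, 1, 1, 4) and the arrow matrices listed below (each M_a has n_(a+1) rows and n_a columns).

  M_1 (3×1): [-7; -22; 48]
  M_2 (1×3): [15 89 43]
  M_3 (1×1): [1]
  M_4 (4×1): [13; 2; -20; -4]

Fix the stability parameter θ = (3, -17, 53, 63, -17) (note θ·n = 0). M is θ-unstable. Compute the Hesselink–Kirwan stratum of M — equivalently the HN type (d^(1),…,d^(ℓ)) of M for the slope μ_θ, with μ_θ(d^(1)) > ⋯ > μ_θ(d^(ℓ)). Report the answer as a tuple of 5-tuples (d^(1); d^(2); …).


Interval decomposition of M: I[1,5], I[2,2]^2, I[5,5]^3.
HN type (ℓ=3): μ^(1)=33; μ^(2)=-7; μ^(3)=-17

((0, 0, 1, 1, 1); (1, 1, 0, 0, 0); (0, 2, 0, 0, 3))


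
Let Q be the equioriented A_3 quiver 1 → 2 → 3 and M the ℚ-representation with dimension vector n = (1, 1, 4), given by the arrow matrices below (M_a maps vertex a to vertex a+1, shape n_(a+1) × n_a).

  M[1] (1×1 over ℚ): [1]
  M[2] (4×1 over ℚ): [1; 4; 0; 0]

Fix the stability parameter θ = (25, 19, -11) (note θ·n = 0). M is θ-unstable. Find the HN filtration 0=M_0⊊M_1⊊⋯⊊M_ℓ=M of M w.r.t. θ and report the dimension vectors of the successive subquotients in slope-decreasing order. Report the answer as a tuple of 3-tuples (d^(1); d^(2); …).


Barcode: M ≅ I[1,3], I[3,3]^3. HN layers by μ_θ (2 steps, strictly decreasing):
  μ^(1)=11; μ^(2)=-11

((1, 1, 1); (0, 0, 3))


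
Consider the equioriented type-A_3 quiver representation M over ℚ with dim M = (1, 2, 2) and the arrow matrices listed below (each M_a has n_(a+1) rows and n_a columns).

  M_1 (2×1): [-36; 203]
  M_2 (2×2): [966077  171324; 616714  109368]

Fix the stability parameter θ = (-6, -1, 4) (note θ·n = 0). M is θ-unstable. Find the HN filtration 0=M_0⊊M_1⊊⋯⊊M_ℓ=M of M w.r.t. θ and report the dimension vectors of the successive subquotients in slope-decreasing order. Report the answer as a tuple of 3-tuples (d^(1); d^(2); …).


Interval decomposition of M: I[1,2], I[2,3], I[3,3].
HN type (ℓ=3): μ^(1)=4; μ^(2)=-1; μ^(3)=-6

((0, 0, 2); (0, 2, 0); (1, 0, 0))


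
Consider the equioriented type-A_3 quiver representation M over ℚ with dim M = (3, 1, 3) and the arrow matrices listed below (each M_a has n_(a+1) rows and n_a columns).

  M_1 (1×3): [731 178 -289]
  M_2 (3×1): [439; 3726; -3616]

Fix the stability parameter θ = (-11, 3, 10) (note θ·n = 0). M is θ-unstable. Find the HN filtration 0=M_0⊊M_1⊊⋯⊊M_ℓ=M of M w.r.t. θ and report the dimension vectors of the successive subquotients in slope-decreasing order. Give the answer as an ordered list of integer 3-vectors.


Barcode: M ≅ I[1,1]^2, I[1,3], I[3,3]^2. HN layers by μ_θ (3 steps, strictly decreasing):
  μ^(1)=10; μ^(2)=3; μ^(3)=-11

((0, 0, 3); (0, 1, 0); (3, 0, 0))
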